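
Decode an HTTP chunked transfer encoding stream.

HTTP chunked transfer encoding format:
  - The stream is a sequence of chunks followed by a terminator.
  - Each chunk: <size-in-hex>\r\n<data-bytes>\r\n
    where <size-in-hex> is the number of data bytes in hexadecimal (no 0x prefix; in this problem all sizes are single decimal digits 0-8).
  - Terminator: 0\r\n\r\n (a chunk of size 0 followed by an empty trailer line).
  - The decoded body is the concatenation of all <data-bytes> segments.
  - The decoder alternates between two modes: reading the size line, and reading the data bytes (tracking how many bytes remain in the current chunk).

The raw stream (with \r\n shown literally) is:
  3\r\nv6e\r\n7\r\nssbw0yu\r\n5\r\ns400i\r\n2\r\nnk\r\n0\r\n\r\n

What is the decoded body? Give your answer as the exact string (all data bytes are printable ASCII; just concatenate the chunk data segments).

Answer: v6essbw0yus400ink

Derivation:
Chunk 1: stream[0..1]='3' size=0x3=3, data at stream[3..6]='v6e' -> body[0..3], body so far='v6e'
Chunk 2: stream[8..9]='7' size=0x7=7, data at stream[11..18]='ssbw0yu' -> body[3..10], body so far='v6essbw0yu'
Chunk 3: stream[20..21]='5' size=0x5=5, data at stream[23..28]='s400i' -> body[10..15], body so far='v6essbw0yus400i'
Chunk 4: stream[30..31]='2' size=0x2=2, data at stream[33..35]='nk' -> body[15..17], body so far='v6essbw0yus400ink'
Chunk 5: stream[37..38]='0' size=0 (terminator). Final body='v6essbw0yus400ink' (17 bytes)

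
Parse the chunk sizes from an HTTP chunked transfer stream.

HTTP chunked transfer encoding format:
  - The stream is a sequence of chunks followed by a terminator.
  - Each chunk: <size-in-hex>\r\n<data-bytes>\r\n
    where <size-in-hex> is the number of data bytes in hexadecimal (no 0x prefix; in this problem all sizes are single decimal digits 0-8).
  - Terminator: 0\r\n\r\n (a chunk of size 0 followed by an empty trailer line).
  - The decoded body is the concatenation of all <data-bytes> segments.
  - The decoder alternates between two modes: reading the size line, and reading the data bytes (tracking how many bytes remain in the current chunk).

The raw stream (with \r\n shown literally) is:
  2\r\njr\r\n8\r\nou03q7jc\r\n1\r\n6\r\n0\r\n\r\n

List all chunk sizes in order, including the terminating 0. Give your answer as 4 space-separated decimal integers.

Chunk 1: stream[0..1]='2' size=0x2=2, data at stream[3..5]='jr' -> body[0..2], body so far='jr'
Chunk 2: stream[7..8]='8' size=0x8=8, data at stream[10..18]='ou03q7jc' -> body[2..10], body so far='jrou03q7jc'
Chunk 3: stream[20..21]='1' size=0x1=1, data at stream[23..24]='6' -> body[10..11], body so far='jrou03q7jc6'
Chunk 4: stream[26..27]='0' size=0 (terminator). Final body='jrou03q7jc6' (11 bytes)

Answer: 2 8 1 0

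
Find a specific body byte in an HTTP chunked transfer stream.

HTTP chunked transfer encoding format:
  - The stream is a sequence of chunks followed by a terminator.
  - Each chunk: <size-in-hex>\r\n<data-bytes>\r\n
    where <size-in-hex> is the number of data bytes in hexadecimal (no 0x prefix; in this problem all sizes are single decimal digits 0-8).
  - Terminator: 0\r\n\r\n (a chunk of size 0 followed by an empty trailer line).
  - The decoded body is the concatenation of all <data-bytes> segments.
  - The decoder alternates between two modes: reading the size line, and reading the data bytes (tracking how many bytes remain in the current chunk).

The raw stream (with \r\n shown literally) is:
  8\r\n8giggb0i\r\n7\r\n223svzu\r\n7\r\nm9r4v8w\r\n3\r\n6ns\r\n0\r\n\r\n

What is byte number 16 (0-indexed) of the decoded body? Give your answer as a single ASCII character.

Chunk 1: stream[0..1]='8' size=0x8=8, data at stream[3..11]='8giggb0i' -> body[0..8], body so far='8giggb0i'
Chunk 2: stream[13..14]='7' size=0x7=7, data at stream[16..23]='223svzu' -> body[8..15], body so far='8giggb0i223svzu'
Chunk 3: stream[25..26]='7' size=0x7=7, data at stream[28..35]='m9r4v8w' -> body[15..22], body so far='8giggb0i223svzum9r4v8w'
Chunk 4: stream[37..38]='3' size=0x3=3, data at stream[40..43]='6ns' -> body[22..25], body so far='8giggb0i223svzum9r4v8w6ns'
Chunk 5: stream[45..46]='0' size=0 (terminator). Final body='8giggb0i223svzum9r4v8w6ns' (25 bytes)
Body byte 16 = '9'

Answer: 9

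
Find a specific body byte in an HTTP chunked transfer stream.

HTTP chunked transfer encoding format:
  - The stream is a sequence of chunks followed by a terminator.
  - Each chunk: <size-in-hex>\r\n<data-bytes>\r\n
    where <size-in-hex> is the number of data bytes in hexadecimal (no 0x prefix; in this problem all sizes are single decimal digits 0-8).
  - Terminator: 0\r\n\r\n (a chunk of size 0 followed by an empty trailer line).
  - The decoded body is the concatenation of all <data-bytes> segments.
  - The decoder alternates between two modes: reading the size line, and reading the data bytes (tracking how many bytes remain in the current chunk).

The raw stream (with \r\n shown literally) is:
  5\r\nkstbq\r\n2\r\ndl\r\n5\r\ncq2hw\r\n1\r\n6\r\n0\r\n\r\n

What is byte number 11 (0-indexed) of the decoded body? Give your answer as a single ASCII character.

Answer: w

Derivation:
Chunk 1: stream[0..1]='5' size=0x5=5, data at stream[3..8]='kstbq' -> body[0..5], body so far='kstbq'
Chunk 2: stream[10..11]='2' size=0x2=2, data at stream[13..15]='dl' -> body[5..7], body so far='kstbqdl'
Chunk 3: stream[17..18]='5' size=0x5=5, data at stream[20..25]='cq2hw' -> body[7..12], body so far='kstbqdlcq2hw'
Chunk 4: stream[27..28]='1' size=0x1=1, data at stream[30..31]='6' -> body[12..13], body so far='kstbqdlcq2hw6'
Chunk 5: stream[33..34]='0' size=0 (terminator). Final body='kstbqdlcq2hw6' (13 bytes)
Body byte 11 = 'w'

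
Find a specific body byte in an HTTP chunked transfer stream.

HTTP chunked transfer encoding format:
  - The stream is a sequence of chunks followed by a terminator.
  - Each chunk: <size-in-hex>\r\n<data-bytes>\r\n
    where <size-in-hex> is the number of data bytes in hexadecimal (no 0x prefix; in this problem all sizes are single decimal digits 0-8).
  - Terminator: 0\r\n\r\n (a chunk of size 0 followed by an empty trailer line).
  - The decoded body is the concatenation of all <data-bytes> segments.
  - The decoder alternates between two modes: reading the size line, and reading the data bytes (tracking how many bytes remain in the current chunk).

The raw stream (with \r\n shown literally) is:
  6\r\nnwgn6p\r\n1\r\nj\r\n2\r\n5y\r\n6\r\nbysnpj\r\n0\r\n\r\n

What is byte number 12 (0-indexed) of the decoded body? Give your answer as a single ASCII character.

Chunk 1: stream[0..1]='6' size=0x6=6, data at stream[3..9]='nwgn6p' -> body[0..6], body so far='nwgn6p'
Chunk 2: stream[11..12]='1' size=0x1=1, data at stream[14..15]='j' -> body[6..7], body so far='nwgn6pj'
Chunk 3: stream[17..18]='2' size=0x2=2, data at stream[20..22]='5y' -> body[7..9], body so far='nwgn6pj5y'
Chunk 4: stream[24..25]='6' size=0x6=6, data at stream[27..33]='bysnpj' -> body[9..15], body so far='nwgn6pj5ybysnpj'
Chunk 5: stream[35..36]='0' size=0 (terminator). Final body='nwgn6pj5ybysnpj' (15 bytes)
Body byte 12 = 'n'

Answer: n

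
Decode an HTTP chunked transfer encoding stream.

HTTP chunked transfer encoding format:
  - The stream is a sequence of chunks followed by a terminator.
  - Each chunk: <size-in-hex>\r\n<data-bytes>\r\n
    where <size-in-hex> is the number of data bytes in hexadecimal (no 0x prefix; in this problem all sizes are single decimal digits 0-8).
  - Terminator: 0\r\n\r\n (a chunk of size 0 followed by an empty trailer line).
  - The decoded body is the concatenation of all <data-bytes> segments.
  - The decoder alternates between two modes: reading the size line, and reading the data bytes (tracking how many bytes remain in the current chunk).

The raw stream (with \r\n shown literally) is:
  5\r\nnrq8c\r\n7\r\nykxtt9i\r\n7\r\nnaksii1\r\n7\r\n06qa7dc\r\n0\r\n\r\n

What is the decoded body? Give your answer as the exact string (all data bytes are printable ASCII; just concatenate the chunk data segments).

Answer: nrq8cykxtt9inaksii106qa7dc

Derivation:
Chunk 1: stream[0..1]='5' size=0x5=5, data at stream[3..8]='nrq8c' -> body[0..5], body so far='nrq8c'
Chunk 2: stream[10..11]='7' size=0x7=7, data at stream[13..20]='ykxtt9i' -> body[5..12], body so far='nrq8cykxtt9i'
Chunk 3: stream[22..23]='7' size=0x7=7, data at stream[25..32]='naksii1' -> body[12..19], body so far='nrq8cykxtt9inaksii1'
Chunk 4: stream[34..35]='7' size=0x7=7, data at stream[37..44]='06qa7dc' -> body[19..26], body so far='nrq8cykxtt9inaksii106qa7dc'
Chunk 5: stream[46..47]='0' size=0 (terminator). Final body='nrq8cykxtt9inaksii106qa7dc' (26 bytes)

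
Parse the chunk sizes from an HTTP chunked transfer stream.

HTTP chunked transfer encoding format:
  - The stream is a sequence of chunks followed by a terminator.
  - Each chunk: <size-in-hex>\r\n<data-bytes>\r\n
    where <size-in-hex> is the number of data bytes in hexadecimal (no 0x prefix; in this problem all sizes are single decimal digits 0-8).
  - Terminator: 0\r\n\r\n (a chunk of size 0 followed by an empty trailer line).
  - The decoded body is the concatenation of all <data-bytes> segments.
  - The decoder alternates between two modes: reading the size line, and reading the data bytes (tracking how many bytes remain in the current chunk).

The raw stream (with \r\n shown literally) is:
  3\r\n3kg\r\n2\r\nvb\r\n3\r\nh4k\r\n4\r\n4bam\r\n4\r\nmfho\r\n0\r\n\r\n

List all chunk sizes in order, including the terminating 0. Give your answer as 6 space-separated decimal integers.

Chunk 1: stream[0..1]='3' size=0x3=3, data at stream[3..6]='3kg' -> body[0..3], body so far='3kg'
Chunk 2: stream[8..9]='2' size=0x2=2, data at stream[11..13]='vb' -> body[3..5], body so far='3kgvb'
Chunk 3: stream[15..16]='3' size=0x3=3, data at stream[18..21]='h4k' -> body[5..8], body so far='3kgvbh4k'
Chunk 4: stream[23..24]='4' size=0x4=4, data at stream[26..30]='4bam' -> body[8..12], body so far='3kgvbh4k4bam'
Chunk 5: stream[32..33]='4' size=0x4=4, data at stream[35..39]='mfho' -> body[12..16], body so far='3kgvbh4k4bammfho'
Chunk 6: stream[41..42]='0' size=0 (terminator). Final body='3kgvbh4k4bammfho' (16 bytes)

Answer: 3 2 3 4 4 0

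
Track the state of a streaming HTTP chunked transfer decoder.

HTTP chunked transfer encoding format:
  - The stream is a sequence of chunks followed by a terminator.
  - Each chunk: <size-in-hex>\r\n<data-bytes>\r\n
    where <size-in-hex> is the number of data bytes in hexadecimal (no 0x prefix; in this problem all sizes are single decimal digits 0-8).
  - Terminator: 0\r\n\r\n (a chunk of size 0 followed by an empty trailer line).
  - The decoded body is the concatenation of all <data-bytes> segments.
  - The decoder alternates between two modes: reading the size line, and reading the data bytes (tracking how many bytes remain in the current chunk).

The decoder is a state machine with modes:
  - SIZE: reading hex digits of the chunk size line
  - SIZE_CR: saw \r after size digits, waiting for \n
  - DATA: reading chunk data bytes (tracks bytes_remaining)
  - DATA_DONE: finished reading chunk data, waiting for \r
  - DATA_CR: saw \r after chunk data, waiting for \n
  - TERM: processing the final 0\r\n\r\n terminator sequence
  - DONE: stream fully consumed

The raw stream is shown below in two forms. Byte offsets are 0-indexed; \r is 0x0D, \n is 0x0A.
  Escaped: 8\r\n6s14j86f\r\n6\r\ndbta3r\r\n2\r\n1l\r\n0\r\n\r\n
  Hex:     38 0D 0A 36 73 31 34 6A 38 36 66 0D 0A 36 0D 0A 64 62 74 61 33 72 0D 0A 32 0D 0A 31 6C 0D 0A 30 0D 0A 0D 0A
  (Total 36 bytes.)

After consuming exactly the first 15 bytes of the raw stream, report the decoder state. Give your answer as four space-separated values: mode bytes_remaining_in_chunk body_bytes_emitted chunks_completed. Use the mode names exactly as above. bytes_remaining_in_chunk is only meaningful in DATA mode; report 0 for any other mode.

Byte 0 = '8': mode=SIZE remaining=0 emitted=0 chunks_done=0
Byte 1 = 0x0D: mode=SIZE_CR remaining=0 emitted=0 chunks_done=0
Byte 2 = 0x0A: mode=DATA remaining=8 emitted=0 chunks_done=0
Byte 3 = '6': mode=DATA remaining=7 emitted=1 chunks_done=0
Byte 4 = 's': mode=DATA remaining=6 emitted=2 chunks_done=0
Byte 5 = '1': mode=DATA remaining=5 emitted=3 chunks_done=0
Byte 6 = '4': mode=DATA remaining=4 emitted=4 chunks_done=0
Byte 7 = 'j': mode=DATA remaining=3 emitted=5 chunks_done=0
Byte 8 = '8': mode=DATA remaining=2 emitted=6 chunks_done=0
Byte 9 = '6': mode=DATA remaining=1 emitted=7 chunks_done=0
Byte 10 = 'f': mode=DATA_DONE remaining=0 emitted=8 chunks_done=0
Byte 11 = 0x0D: mode=DATA_CR remaining=0 emitted=8 chunks_done=0
Byte 12 = 0x0A: mode=SIZE remaining=0 emitted=8 chunks_done=1
Byte 13 = '6': mode=SIZE remaining=0 emitted=8 chunks_done=1
Byte 14 = 0x0D: mode=SIZE_CR remaining=0 emitted=8 chunks_done=1

Answer: SIZE_CR 0 8 1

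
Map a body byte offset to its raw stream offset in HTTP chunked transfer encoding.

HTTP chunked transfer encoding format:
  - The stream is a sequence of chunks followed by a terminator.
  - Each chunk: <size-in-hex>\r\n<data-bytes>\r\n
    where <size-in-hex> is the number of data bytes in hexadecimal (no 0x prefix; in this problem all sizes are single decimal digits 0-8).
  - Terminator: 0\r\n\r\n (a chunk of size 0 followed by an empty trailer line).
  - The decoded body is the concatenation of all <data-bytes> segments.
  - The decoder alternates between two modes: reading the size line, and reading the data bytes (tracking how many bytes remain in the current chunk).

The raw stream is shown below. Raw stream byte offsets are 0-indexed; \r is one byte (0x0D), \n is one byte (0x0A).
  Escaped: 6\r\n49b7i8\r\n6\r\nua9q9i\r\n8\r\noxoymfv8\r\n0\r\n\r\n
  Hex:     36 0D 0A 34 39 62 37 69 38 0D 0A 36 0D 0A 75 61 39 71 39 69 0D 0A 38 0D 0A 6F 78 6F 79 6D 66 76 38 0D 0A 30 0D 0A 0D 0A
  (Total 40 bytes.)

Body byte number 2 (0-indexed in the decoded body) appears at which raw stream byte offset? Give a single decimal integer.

Chunk 1: stream[0..1]='6' size=0x6=6, data at stream[3..9]='49b7i8' -> body[0..6], body so far='49b7i8'
Chunk 2: stream[11..12]='6' size=0x6=6, data at stream[14..20]='ua9q9i' -> body[6..12], body so far='49b7i8ua9q9i'
Chunk 3: stream[22..23]='8' size=0x8=8, data at stream[25..33]='oxoymfv8' -> body[12..20], body so far='49b7i8ua9q9ioxoymfv8'
Chunk 4: stream[35..36]='0' size=0 (terminator). Final body='49b7i8ua9q9ioxoymfv8' (20 bytes)
Body byte 2 at stream offset 5

Answer: 5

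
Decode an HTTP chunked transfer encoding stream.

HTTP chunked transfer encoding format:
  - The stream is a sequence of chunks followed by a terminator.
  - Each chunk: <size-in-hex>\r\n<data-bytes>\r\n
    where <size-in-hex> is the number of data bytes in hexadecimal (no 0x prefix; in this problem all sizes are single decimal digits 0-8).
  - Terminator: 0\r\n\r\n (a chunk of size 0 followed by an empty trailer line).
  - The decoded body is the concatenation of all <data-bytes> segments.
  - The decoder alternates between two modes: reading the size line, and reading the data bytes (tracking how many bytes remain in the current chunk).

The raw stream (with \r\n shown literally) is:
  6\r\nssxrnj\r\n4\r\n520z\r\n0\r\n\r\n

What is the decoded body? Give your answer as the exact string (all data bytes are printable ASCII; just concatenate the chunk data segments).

Answer: ssxrnj520z

Derivation:
Chunk 1: stream[0..1]='6' size=0x6=6, data at stream[3..9]='ssxrnj' -> body[0..6], body so far='ssxrnj'
Chunk 2: stream[11..12]='4' size=0x4=4, data at stream[14..18]='520z' -> body[6..10], body so far='ssxrnj520z'
Chunk 3: stream[20..21]='0' size=0 (terminator). Final body='ssxrnj520z' (10 bytes)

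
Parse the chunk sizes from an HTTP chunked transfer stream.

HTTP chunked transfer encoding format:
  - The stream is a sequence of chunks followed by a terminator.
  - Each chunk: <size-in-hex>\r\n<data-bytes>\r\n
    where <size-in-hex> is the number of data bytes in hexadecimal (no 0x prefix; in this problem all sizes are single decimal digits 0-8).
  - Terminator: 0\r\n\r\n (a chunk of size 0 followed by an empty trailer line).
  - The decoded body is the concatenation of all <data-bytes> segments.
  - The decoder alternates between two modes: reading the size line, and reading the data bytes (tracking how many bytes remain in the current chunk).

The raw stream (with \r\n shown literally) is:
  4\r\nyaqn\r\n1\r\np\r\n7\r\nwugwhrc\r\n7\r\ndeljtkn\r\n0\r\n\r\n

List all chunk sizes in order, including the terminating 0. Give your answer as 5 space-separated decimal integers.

Chunk 1: stream[0..1]='4' size=0x4=4, data at stream[3..7]='yaqn' -> body[0..4], body so far='yaqn'
Chunk 2: stream[9..10]='1' size=0x1=1, data at stream[12..13]='p' -> body[4..5], body so far='yaqnp'
Chunk 3: stream[15..16]='7' size=0x7=7, data at stream[18..25]='wugwhrc' -> body[5..12], body so far='yaqnpwugwhrc'
Chunk 4: stream[27..28]='7' size=0x7=7, data at stream[30..37]='deljtkn' -> body[12..19], body so far='yaqnpwugwhrcdeljtkn'
Chunk 5: stream[39..40]='0' size=0 (terminator). Final body='yaqnpwugwhrcdeljtkn' (19 bytes)

Answer: 4 1 7 7 0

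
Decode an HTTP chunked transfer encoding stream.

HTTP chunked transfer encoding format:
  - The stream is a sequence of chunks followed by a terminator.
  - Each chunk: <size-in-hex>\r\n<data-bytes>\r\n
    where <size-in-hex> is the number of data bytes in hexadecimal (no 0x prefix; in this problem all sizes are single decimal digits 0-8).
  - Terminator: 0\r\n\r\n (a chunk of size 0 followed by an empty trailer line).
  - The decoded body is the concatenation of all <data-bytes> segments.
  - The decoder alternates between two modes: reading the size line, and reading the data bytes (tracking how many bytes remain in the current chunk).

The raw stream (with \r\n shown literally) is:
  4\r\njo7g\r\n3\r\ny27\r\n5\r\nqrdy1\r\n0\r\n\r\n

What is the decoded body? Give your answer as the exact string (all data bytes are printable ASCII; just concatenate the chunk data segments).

Chunk 1: stream[0..1]='4' size=0x4=4, data at stream[3..7]='jo7g' -> body[0..4], body so far='jo7g'
Chunk 2: stream[9..10]='3' size=0x3=3, data at stream[12..15]='y27' -> body[4..7], body so far='jo7gy27'
Chunk 3: stream[17..18]='5' size=0x5=5, data at stream[20..25]='qrdy1' -> body[7..12], body so far='jo7gy27qrdy1'
Chunk 4: stream[27..28]='0' size=0 (terminator). Final body='jo7gy27qrdy1' (12 bytes)

Answer: jo7gy27qrdy1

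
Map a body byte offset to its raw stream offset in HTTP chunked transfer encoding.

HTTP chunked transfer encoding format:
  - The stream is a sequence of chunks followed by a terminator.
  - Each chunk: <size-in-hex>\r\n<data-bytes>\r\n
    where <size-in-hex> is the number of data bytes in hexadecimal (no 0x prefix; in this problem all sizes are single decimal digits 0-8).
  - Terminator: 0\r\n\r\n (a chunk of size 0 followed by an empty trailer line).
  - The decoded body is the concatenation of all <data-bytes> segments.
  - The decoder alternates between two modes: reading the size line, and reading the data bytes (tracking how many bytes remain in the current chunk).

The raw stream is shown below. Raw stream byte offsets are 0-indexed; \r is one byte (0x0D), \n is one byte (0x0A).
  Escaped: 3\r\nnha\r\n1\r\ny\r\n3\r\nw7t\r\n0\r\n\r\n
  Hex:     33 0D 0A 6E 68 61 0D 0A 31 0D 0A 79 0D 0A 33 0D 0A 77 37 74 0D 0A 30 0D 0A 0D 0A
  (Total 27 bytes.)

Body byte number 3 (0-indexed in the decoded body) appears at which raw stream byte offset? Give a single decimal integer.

Chunk 1: stream[0..1]='3' size=0x3=3, data at stream[3..6]='nha' -> body[0..3], body so far='nha'
Chunk 2: stream[8..9]='1' size=0x1=1, data at stream[11..12]='y' -> body[3..4], body so far='nhay'
Chunk 3: stream[14..15]='3' size=0x3=3, data at stream[17..20]='w7t' -> body[4..7], body so far='nhayw7t'
Chunk 4: stream[22..23]='0' size=0 (terminator). Final body='nhayw7t' (7 bytes)
Body byte 3 at stream offset 11

Answer: 11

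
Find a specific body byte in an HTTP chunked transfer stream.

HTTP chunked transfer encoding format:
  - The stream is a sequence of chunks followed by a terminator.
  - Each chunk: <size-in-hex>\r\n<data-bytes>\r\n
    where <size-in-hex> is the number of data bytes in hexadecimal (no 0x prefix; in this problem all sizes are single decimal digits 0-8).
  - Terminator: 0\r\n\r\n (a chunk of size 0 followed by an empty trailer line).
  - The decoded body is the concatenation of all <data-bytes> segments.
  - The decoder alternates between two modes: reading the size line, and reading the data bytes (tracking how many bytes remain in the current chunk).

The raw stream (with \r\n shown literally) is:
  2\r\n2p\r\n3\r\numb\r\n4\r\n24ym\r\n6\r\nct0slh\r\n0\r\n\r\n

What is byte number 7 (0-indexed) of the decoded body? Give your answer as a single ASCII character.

Answer: y

Derivation:
Chunk 1: stream[0..1]='2' size=0x2=2, data at stream[3..5]='2p' -> body[0..2], body so far='2p'
Chunk 2: stream[7..8]='3' size=0x3=3, data at stream[10..13]='umb' -> body[2..5], body so far='2pumb'
Chunk 3: stream[15..16]='4' size=0x4=4, data at stream[18..22]='24ym' -> body[5..9], body so far='2pumb24ym'
Chunk 4: stream[24..25]='6' size=0x6=6, data at stream[27..33]='ct0slh' -> body[9..15], body so far='2pumb24ymct0slh'
Chunk 5: stream[35..36]='0' size=0 (terminator). Final body='2pumb24ymct0slh' (15 bytes)
Body byte 7 = 'y'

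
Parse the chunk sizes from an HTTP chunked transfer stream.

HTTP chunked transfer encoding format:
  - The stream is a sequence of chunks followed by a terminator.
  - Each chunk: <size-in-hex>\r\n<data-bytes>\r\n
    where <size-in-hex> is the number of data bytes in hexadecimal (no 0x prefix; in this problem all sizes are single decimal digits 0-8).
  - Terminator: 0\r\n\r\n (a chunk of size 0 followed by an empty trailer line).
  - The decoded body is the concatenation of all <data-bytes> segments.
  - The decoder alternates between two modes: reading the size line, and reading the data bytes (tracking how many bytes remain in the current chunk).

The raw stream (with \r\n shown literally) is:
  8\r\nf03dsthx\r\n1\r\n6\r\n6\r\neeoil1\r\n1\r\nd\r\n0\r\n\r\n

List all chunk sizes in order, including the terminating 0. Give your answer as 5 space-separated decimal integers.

Chunk 1: stream[0..1]='8' size=0x8=8, data at stream[3..11]='f03dsthx' -> body[0..8], body so far='f03dsthx'
Chunk 2: stream[13..14]='1' size=0x1=1, data at stream[16..17]='6' -> body[8..9], body so far='f03dsthx6'
Chunk 3: stream[19..20]='6' size=0x6=6, data at stream[22..28]='eeoil1' -> body[9..15], body so far='f03dsthx6eeoil1'
Chunk 4: stream[30..31]='1' size=0x1=1, data at stream[33..34]='d' -> body[15..16], body so far='f03dsthx6eeoil1d'
Chunk 5: stream[36..37]='0' size=0 (terminator). Final body='f03dsthx6eeoil1d' (16 bytes)

Answer: 8 1 6 1 0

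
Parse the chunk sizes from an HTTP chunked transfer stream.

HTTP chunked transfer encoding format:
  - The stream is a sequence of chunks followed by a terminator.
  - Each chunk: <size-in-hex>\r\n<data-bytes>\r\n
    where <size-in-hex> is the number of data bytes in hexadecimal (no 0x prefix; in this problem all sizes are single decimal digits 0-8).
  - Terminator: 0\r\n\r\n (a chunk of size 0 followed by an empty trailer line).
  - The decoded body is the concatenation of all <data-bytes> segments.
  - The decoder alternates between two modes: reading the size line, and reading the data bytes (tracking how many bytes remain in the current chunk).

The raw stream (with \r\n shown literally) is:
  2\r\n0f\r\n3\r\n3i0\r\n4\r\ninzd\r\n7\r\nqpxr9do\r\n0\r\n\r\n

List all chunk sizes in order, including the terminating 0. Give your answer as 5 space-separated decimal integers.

Chunk 1: stream[0..1]='2' size=0x2=2, data at stream[3..5]='0f' -> body[0..2], body so far='0f'
Chunk 2: stream[7..8]='3' size=0x3=3, data at stream[10..13]='3i0' -> body[2..5], body so far='0f3i0'
Chunk 3: stream[15..16]='4' size=0x4=4, data at stream[18..22]='inzd' -> body[5..9], body so far='0f3i0inzd'
Chunk 4: stream[24..25]='7' size=0x7=7, data at stream[27..34]='qpxr9do' -> body[9..16], body so far='0f3i0inzdqpxr9do'
Chunk 5: stream[36..37]='0' size=0 (terminator). Final body='0f3i0inzdqpxr9do' (16 bytes)

Answer: 2 3 4 7 0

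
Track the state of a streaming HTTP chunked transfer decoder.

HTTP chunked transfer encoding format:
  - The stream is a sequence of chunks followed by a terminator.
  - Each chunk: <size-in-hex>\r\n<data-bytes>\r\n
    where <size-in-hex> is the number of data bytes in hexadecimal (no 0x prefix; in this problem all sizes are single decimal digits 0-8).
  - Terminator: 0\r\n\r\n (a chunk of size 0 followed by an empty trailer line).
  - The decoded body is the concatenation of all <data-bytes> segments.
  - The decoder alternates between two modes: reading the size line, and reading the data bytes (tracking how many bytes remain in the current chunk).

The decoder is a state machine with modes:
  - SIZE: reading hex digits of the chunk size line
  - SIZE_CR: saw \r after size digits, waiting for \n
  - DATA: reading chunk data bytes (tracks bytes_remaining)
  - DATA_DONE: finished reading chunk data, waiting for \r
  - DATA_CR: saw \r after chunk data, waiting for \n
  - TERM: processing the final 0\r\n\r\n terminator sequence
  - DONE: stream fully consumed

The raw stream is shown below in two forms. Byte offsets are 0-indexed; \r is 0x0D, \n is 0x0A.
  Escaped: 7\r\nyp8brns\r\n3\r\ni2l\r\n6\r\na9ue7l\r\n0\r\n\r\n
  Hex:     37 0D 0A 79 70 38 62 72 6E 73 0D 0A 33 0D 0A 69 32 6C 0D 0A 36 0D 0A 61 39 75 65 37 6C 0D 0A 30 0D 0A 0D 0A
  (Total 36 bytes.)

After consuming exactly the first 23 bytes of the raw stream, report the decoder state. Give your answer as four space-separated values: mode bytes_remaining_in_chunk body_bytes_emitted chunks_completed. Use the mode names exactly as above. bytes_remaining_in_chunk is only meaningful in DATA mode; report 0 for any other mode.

Answer: DATA 6 10 2

Derivation:
Byte 0 = '7': mode=SIZE remaining=0 emitted=0 chunks_done=0
Byte 1 = 0x0D: mode=SIZE_CR remaining=0 emitted=0 chunks_done=0
Byte 2 = 0x0A: mode=DATA remaining=7 emitted=0 chunks_done=0
Byte 3 = 'y': mode=DATA remaining=6 emitted=1 chunks_done=0
Byte 4 = 'p': mode=DATA remaining=5 emitted=2 chunks_done=0
Byte 5 = '8': mode=DATA remaining=4 emitted=3 chunks_done=0
Byte 6 = 'b': mode=DATA remaining=3 emitted=4 chunks_done=0
Byte 7 = 'r': mode=DATA remaining=2 emitted=5 chunks_done=0
Byte 8 = 'n': mode=DATA remaining=1 emitted=6 chunks_done=0
Byte 9 = 's': mode=DATA_DONE remaining=0 emitted=7 chunks_done=0
Byte 10 = 0x0D: mode=DATA_CR remaining=0 emitted=7 chunks_done=0
Byte 11 = 0x0A: mode=SIZE remaining=0 emitted=7 chunks_done=1
Byte 12 = '3': mode=SIZE remaining=0 emitted=7 chunks_done=1
Byte 13 = 0x0D: mode=SIZE_CR remaining=0 emitted=7 chunks_done=1
Byte 14 = 0x0A: mode=DATA remaining=3 emitted=7 chunks_done=1
Byte 15 = 'i': mode=DATA remaining=2 emitted=8 chunks_done=1
Byte 16 = '2': mode=DATA remaining=1 emitted=9 chunks_done=1
Byte 17 = 'l': mode=DATA_DONE remaining=0 emitted=10 chunks_done=1
Byte 18 = 0x0D: mode=DATA_CR remaining=0 emitted=10 chunks_done=1
Byte 19 = 0x0A: mode=SIZE remaining=0 emitted=10 chunks_done=2
Byte 20 = '6': mode=SIZE remaining=0 emitted=10 chunks_done=2
Byte 21 = 0x0D: mode=SIZE_CR remaining=0 emitted=10 chunks_done=2
Byte 22 = 0x0A: mode=DATA remaining=6 emitted=10 chunks_done=2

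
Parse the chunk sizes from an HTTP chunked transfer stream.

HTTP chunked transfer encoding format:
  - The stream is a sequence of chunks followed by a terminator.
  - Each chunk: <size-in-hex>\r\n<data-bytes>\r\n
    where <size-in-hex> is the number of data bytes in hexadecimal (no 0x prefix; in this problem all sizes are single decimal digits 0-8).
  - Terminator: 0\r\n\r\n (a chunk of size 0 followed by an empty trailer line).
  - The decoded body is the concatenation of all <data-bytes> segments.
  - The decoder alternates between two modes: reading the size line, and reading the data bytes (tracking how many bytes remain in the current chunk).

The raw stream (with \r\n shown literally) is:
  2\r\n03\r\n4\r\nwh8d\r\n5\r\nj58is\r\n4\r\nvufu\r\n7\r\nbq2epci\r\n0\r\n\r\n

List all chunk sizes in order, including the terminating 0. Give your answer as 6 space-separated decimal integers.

Answer: 2 4 5 4 7 0

Derivation:
Chunk 1: stream[0..1]='2' size=0x2=2, data at stream[3..5]='03' -> body[0..2], body so far='03'
Chunk 2: stream[7..8]='4' size=0x4=4, data at stream[10..14]='wh8d' -> body[2..6], body so far='03wh8d'
Chunk 3: stream[16..17]='5' size=0x5=5, data at stream[19..24]='j58is' -> body[6..11], body so far='03wh8dj58is'
Chunk 4: stream[26..27]='4' size=0x4=4, data at stream[29..33]='vufu' -> body[11..15], body so far='03wh8dj58isvufu'
Chunk 5: stream[35..36]='7' size=0x7=7, data at stream[38..45]='bq2epci' -> body[15..22], body so far='03wh8dj58isvufubq2epci'
Chunk 6: stream[47..48]='0' size=0 (terminator). Final body='03wh8dj58isvufubq2epci' (22 bytes)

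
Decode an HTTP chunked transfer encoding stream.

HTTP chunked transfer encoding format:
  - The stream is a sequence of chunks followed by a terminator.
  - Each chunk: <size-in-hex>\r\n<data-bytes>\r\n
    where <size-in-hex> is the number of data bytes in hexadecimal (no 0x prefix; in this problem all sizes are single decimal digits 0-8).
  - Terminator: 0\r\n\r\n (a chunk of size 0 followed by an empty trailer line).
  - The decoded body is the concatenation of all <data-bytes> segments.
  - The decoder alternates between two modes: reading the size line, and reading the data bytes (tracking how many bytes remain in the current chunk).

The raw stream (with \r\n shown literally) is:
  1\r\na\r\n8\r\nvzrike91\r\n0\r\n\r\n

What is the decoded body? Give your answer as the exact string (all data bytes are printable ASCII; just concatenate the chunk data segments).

Chunk 1: stream[0..1]='1' size=0x1=1, data at stream[3..4]='a' -> body[0..1], body so far='a'
Chunk 2: stream[6..7]='8' size=0x8=8, data at stream[9..17]='vzrike91' -> body[1..9], body so far='avzrike91'
Chunk 3: stream[19..20]='0' size=0 (terminator). Final body='avzrike91' (9 bytes)

Answer: avzrike91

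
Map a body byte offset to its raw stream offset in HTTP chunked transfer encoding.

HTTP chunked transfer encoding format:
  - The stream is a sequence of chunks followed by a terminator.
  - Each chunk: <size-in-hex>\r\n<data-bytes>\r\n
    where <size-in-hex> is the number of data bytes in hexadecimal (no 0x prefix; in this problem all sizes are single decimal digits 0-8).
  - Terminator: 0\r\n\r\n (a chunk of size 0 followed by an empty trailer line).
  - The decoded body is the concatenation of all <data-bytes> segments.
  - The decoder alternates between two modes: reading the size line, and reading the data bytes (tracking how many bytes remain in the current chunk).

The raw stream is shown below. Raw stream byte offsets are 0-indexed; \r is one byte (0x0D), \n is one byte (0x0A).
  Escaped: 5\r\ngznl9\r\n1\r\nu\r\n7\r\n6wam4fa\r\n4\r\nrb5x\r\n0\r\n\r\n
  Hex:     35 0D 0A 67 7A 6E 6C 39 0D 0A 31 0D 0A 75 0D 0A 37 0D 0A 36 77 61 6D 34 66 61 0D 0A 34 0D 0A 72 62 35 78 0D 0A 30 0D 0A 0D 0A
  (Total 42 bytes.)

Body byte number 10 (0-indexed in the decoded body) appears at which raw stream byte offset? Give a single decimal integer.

Chunk 1: stream[0..1]='5' size=0x5=5, data at stream[3..8]='gznl9' -> body[0..5], body so far='gznl9'
Chunk 2: stream[10..11]='1' size=0x1=1, data at stream[13..14]='u' -> body[5..6], body so far='gznl9u'
Chunk 3: stream[16..17]='7' size=0x7=7, data at stream[19..26]='6wam4fa' -> body[6..13], body so far='gznl9u6wam4fa'
Chunk 4: stream[28..29]='4' size=0x4=4, data at stream[31..35]='rb5x' -> body[13..17], body so far='gznl9u6wam4farb5x'
Chunk 5: stream[37..38]='0' size=0 (terminator). Final body='gznl9u6wam4farb5x' (17 bytes)
Body byte 10 at stream offset 23

Answer: 23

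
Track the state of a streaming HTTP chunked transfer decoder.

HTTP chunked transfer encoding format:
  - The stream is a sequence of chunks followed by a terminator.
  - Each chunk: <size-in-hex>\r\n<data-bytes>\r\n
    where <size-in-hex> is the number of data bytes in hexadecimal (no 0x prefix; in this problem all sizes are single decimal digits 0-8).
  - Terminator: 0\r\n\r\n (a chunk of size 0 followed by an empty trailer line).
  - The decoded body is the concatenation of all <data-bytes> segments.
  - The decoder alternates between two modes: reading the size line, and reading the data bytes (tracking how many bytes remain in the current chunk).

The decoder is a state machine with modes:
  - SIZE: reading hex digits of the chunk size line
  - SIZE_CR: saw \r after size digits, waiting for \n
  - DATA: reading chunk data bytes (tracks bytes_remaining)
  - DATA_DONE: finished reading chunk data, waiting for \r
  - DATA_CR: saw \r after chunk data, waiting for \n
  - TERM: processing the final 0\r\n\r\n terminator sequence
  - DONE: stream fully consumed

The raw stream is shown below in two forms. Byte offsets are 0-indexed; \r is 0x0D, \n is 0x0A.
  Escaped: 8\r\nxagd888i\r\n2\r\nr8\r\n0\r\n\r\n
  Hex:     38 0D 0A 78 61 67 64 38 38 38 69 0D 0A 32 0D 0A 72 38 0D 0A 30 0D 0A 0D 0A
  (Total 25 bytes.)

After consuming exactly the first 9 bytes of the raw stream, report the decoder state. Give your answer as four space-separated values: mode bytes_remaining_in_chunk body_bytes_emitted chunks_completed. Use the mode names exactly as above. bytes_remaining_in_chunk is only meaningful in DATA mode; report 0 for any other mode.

Answer: DATA 2 6 0

Derivation:
Byte 0 = '8': mode=SIZE remaining=0 emitted=0 chunks_done=0
Byte 1 = 0x0D: mode=SIZE_CR remaining=0 emitted=0 chunks_done=0
Byte 2 = 0x0A: mode=DATA remaining=8 emitted=0 chunks_done=0
Byte 3 = 'x': mode=DATA remaining=7 emitted=1 chunks_done=0
Byte 4 = 'a': mode=DATA remaining=6 emitted=2 chunks_done=0
Byte 5 = 'g': mode=DATA remaining=5 emitted=3 chunks_done=0
Byte 6 = 'd': mode=DATA remaining=4 emitted=4 chunks_done=0
Byte 7 = '8': mode=DATA remaining=3 emitted=5 chunks_done=0
Byte 8 = '8': mode=DATA remaining=2 emitted=6 chunks_done=0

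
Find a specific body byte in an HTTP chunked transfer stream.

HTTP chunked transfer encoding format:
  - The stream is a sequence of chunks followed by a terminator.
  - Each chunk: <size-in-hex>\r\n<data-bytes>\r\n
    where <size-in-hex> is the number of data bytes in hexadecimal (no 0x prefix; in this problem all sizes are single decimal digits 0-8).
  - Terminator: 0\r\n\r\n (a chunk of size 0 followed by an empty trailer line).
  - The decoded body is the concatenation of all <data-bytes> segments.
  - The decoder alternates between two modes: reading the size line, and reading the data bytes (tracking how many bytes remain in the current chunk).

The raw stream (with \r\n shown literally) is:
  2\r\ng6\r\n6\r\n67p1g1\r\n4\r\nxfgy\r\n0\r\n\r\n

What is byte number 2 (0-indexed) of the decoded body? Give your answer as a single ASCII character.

Chunk 1: stream[0..1]='2' size=0x2=2, data at stream[3..5]='g6' -> body[0..2], body so far='g6'
Chunk 2: stream[7..8]='6' size=0x6=6, data at stream[10..16]='67p1g1' -> body[2..8], body so far='g667p1g1'
Chunk 3: stream[18..19]='4' size=0x4=4, data at stream[21..25]='xfgy' -> body[8..12], body so far='g667p1g1xfgy'
Chunk 4: stream[27..28]='0' size=0 (terminator). Final body='g667p1g1xfgy' (12 bytes)
Body byte 2 = '6'

Answer: 6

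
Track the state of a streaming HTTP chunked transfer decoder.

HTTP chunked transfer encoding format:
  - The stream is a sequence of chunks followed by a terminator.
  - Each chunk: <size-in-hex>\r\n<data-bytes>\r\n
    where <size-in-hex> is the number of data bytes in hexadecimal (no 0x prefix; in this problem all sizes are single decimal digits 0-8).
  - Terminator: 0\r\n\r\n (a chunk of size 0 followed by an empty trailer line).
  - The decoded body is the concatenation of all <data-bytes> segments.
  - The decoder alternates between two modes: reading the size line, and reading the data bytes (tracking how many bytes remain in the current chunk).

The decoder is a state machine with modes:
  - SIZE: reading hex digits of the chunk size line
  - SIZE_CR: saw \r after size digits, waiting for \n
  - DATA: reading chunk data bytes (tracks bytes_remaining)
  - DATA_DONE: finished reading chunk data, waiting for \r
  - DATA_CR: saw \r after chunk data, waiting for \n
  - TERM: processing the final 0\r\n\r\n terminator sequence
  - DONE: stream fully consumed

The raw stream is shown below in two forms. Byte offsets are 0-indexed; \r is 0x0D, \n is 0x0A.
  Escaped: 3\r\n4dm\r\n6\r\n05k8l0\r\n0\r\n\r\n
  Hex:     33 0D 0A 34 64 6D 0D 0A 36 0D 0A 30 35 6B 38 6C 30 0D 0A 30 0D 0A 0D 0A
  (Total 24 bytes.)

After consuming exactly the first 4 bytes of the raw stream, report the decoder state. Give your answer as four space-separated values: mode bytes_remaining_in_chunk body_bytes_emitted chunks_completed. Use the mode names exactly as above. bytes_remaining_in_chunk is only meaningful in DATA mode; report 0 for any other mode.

Byte 0 = '3': mode=SIZE remaining=0 emitted=0 chunks_done=0
Byte 1 = 0x0D: mode=SIZE_CR remaining=0 emitted=0 chunks_done=0
Byte 2 = 0x0A: mode=DATA remaining=3 emitted=0 chunks_done=0
Byte 3 = '4': mode=DATA remaining=2 emitted=1 chunks_done=0

Answer: DATA 2 1 0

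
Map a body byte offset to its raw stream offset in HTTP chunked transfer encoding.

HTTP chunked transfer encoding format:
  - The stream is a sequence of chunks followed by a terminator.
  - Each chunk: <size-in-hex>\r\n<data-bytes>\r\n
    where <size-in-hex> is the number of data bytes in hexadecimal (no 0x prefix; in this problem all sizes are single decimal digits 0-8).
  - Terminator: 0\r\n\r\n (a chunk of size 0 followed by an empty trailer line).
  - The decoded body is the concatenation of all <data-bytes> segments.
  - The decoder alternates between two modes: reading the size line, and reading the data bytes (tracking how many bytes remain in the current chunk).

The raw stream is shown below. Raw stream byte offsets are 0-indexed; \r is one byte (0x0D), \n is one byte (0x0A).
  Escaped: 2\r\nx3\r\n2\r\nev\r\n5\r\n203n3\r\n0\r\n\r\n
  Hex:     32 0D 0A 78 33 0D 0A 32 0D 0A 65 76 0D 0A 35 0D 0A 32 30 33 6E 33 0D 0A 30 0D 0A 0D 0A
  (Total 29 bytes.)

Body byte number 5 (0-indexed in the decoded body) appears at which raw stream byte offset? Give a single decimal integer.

Chunk 1: stream[0..1]='2' size=0x2=2, data at stream[3..5]='x3' -> body[0..2], body so far='x3'
Chunk 2: stream[7..8]='2' size=0x2=2, data at stream[10..12]='ev' -> body[2..4], body so far='x3ev'
Chunk 3: stream[14..15]='5' size=0x5=5, data at stream[17..22]='203n3' -> body[4..9], body so far='x3ev203n3'
Chunk 4: stream[24..25]='0' size=0 (terminator). Final body='x3ev203n3' (9 bytes)
Body byte 5 at stream offset 18

Answer: 18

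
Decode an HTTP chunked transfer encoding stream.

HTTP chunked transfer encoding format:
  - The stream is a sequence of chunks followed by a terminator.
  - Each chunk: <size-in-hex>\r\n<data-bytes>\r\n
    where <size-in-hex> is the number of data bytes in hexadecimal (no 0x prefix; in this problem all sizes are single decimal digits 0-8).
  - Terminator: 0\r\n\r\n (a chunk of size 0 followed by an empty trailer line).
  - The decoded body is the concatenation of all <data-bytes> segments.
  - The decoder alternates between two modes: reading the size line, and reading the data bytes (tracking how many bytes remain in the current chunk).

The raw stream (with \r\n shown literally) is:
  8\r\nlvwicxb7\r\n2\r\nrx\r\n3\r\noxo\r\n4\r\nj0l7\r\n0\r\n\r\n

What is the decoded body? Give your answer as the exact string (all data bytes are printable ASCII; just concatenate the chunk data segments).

Chunk 1: stream[0..1]='8' size=0x8=8, data at stream[3..11]='lvwicxb7' -> body[0..8], body so far='lvwicxb7'
Chunk 2: stream[13..14]='2' size=0x2=2, data at stream[16..18]='rx' -> body[8..10], body so far='lvwicxb7rx'
Chunk 3: stream[20..21]='3' size=0x3=3, data at stream[23..26]='oxo' -> body[10..13], body so far='lvwicxb7rxoxo'
Chunk 4: stream[28..29]='4' size=0x4=4, data at stream[31..35]='j0l7' -> body[13..17], body so far='lvwicxb7rxoxoj0l7'
Chunk 5: stream[37..38]='0' size=0 (terminator). Final body='lvwicxb7rxoxoj0l7' (17 bytes)

Answer: lvwicxb7rxoxoj0l7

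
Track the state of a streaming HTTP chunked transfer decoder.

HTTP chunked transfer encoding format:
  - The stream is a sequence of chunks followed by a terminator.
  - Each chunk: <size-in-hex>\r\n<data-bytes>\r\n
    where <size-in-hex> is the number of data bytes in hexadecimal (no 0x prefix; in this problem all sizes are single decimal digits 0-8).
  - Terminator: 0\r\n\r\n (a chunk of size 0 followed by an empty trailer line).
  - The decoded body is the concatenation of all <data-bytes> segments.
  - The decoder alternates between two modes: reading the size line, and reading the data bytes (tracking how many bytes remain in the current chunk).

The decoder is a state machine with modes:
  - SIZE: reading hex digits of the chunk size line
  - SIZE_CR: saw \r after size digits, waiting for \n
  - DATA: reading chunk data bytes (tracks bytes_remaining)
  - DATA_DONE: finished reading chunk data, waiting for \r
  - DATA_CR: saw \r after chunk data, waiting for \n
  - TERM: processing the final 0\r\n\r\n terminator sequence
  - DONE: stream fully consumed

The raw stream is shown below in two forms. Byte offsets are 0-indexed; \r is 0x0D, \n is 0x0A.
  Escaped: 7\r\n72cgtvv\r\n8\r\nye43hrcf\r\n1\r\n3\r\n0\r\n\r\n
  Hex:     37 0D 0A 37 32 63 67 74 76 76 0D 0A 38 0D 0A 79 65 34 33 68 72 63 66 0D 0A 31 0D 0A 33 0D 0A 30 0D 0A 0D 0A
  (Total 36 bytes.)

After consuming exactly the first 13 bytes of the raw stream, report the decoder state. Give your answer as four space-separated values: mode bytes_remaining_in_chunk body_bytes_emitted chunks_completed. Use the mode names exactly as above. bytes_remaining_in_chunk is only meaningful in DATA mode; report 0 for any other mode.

Answer: SIZE 0 7 1

Derivation:
Byte 0 = '7': mode=SIZE remaining=0 emitted=0 chunks_done=0
Byte 1 = 0x0D: mode=SIZE_CR remaining=0 emitted=0 chunks_done=0
Byte 2 = 0x0A: mode=DATA remaining=7 emitted=0 chunks_done=0
Byte 3 = '7': mode=DATA remaining=6 emitted=1 chunks_done=0
Byte 4 = '2': mode=DATA remaining=5 emitted=2 chunks_done=0
Byte 5 = 'c': mode=DATA remaining=4 emitted=3 chunks_done=0
Byte 6 = 'g': mode=DATA remaining=3 emitted=4 chunks_done=0
Byte 7 = 't': mode=DATA remaining=2 emitted=5 chunks_done=0
Byte 8 = 'v': mode=DATA remaining=1 emitted=6 chunks_done=0
Byte 9 = 'v': mode=DATA_DONE remaining=0 emitted=7 chunks_done=0
Byte 10 = 0x0D: mode=DATA_CR remaining=0 emitted=7 chunks_done=0
Byte 11 = 0x0A: mode=SIZE remaining=0 emitted=7 chunks_done=1
Byte 12 = '8': mode=SIZE remaining=0 emitted=7 chunks_done=1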